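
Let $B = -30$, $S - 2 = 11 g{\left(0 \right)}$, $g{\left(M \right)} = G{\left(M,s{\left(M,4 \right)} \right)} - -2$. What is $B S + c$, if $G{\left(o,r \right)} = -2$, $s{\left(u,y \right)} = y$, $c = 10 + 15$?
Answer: $-35$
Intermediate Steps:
$c = 25$
$g{\left(M \right)} = 0$ ($g{\left(M \right)} = -2 - -2 = -2 + 2 = 0$)
$S = 2$ ($S = 2 + 11 \cdot 0 = 2 + 0 = 2$)
$B S + c = \left(-30\right) 2 + 25 = -60 + 25 = -35$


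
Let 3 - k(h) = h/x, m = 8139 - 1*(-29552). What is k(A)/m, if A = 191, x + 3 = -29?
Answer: 287/1206112 ≈ 0.00023795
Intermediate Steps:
m = 37691 (m = 8139 + 29552 = 37691)
x = -32 (x = -3 - 29 = -32)
k(h) = 3 + h/32 (k(h) = 3 - h/(-32) = 3 - h*(-1)/32 = 3 - (-1)*h/32 = 3 + h/32)
k(A)/m = (3 + (1/32)*191)/37691 = (3 + 191/32)*(1/37691) = (287/32)*(1/37691) = 287/1206112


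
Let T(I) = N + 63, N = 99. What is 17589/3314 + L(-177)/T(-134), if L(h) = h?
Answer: 188570/44739 ≈ 4.2149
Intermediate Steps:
T(I) = 162 (T(I) = 99 + 63 = 162)
17589/3314 + L(-177)/T(-134) = 17589/3314 - 177/162 = 17589*(1/3314) - 177*1/162 = 17589/3314 - 59/54 = 188570/44739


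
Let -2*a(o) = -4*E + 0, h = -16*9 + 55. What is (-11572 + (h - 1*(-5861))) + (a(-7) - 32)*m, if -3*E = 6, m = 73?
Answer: -8428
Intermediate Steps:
h = -89 (h = -144 + 55 = -89)
E = -2 (E = -1/3*6 = -2)
a(o) = -4 (a(o) = -(-4*(-2) + 0)/2 = -(8 + 0)/2 = -1/2*8 = -4)
(-11572 + (h - 1*(-5861))) + (a(-7) - 32)*m = (-11572 + (-89 - 1*(-5861))) + (-4 - 32)*73 = (-11572 + (-89 + 5861)) - 36*73 = (-11572 + 5772) - 2628 = -5800 - 2628 = -8428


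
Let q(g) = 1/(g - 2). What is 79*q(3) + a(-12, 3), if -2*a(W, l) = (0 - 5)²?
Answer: 133/2 ≈ 66.500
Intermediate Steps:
a(W, l) = -25/2 (a(W, l) = -(0 - 5)²/2 = -½*(-5)² = -½*25 = -25/2)
q(g) = 1/(-2 + g)
79*q(3) + a(-12, 3) = 79/(-2 + 3) - 25/2 = 79/1 - 25/2 = 79*1 - 25/2 = 79 - 25/2 = 133/2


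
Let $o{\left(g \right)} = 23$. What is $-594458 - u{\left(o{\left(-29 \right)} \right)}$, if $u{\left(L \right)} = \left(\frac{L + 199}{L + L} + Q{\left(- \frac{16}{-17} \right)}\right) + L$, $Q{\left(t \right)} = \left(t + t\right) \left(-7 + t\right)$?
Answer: $- \frac{3951471478}{6647} \approx -5.9447 \cdot 10^{5}$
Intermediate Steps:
$Q{\left(t \right)} = 2 t \left(-7 + t\right)$
$u{\left(L \right)} = - \frac{3296}{289} + L + \frac{199 + L}{2 L}$ ($u{\left(L \right)} = \left(\frac{L + 199}{L + L} + 2 \left(- \frac{16}{-17}\right) \left(-7 - \frac{16}{-17}\right)\right) + L = \left(\frac{199 + L}{2 L} + 2 \left(\left(-16\right) \left(- \frac{1}{17}\right)\right) \left(-7 - - \frac{16}{17}\right)\right) + L = \left(\left(199 + L\right) \frac{1}{2 L} + 2 \cdot \frac{16}{17} \left(-7 + \frac{16}{17}\right)\right) + L = \left(\frac{199 + L}{2 L} + 2 \cdot \frac{16}{17} \left(- \frac{103}{17}\right)\right) + L = \left(\frac{199 + L}{2 L} - \frac{3296}{289}\right) + L = \left(- \frac{3296}{289} + \frac{199 + L}{2 L}\right) + L = - \frac{3296}{289} + L + \frac{199 + L}{2 L}$)
$-594458 - u{\left(o{\left(-29 \right)} \right)} = -594458 - \left(- \frac{6303}{578} + 23 + \frac{199}{2 \cdot 23}\right) = -594458 - \left(- \frac{6303}{578} + 23 + \frac{199}{2} \cdot \frac{1}{23}\right) = -594458 - \left(- \frac{6303}{578} + 23 + \frac{199}{46}\right) = -594458 - \frac{109152}{6647} = - \frac{3951471478}{6647}$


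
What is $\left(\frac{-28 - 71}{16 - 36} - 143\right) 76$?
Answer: $- \frac{52459}{5} \approx -10492.0$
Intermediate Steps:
$\left(\frac{-28 - 71}{16 - 36} - 143\right) 76 = \left(- \frac{99}{-20} - 143\right) 76 = \left(\left(-99\right) \left(- \frac{1}{20}\right) - 143\right) 76 = \left(\frac{99}{20} - 143\right) 76 = \left(- \frac{2761}{20}\right) 76 = - \frac{52459}{5}$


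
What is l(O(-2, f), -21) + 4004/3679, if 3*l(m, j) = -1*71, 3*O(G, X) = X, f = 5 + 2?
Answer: -19169/849 ≈ -22.578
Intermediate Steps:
f = 7
O(G, X) = X/3
l(m, j) = -71/3 (l(m, j) = (-1*71)/3 = (⅓)*(-71) = -71/3)
l(O(-2, f), -21) + 4004/3679 = -71/3 + 4004/3679 = -71/3 + 4004*(1/3679) = -71/3 + 308/283 = -19169/849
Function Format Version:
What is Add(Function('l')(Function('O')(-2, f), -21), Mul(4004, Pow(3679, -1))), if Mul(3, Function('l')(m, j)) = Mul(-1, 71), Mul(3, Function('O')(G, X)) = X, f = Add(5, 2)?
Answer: Rational(-19169, 849) ≈ -22.578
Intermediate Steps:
f = 7
Function('O')(G, X) = Mul(Rational(1, 3), X)
Function('l')(m, j) = Rational(-71, 3) (Function('l')(m, j) = Mul(Rational(1, 3), Mul(-1, 71)) = Mul(Rational(1, 3), -71) = Rational(-71, 3))
Add(Function('l')(Function('O')(-2, f), -21), Mul(4004, Pow(3679, -1))) = Add(Rational(-71, 3), Mul(4004, Pow(3679, -1))) = Add(Rational(-71, 3), Mul(4004, Rational(1, 3679))) = Add(Rational(-71, 3), Rational(308, 283)) = Rational(-19169, 849)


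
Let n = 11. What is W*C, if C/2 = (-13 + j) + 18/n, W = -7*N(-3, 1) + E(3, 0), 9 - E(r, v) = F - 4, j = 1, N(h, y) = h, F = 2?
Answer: -7296/11 ≈ -663.27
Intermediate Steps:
E(r, v) = 11 (E(r, v) = 9 - (2 - 4) = 9 - 1*(-2) = 9 + 2 = 11)
W = 32 (W = -7*(-3) + 11 = 21 + 11 = 32)
C = -228/11 (C = 2*((-13 + 1) + 18/11) = 2*(-12 + 18*(1/11)) = 2*(-12 + 18/11) = 2*(-114/11) = -228/11 ≈ -20.727)
W*C = 32*(-228/11) = -7296/11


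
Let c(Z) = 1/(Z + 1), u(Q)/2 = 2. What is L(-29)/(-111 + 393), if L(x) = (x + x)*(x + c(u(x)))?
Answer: 1392/235 ≈ 5.9234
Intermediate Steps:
u(Q) = 4 (u(Q) = 2*2 = 4)
c(Z) = 1/(1 + Z)
L(x) = 2*x*(⅕ + x) (L(x) = (x + x)*(x + 1/(1 + 4)) = (2*x)*(x + 1/5) = (2*x)*(x + ⅕) = (2*x)*(⅕ + x) = 2*x*(⅕ + x))
L(-29)/(-111 + 393) = ((⅖)*(-29)*(1 + 5*(-29)))/(-111 + 393) = ((⅖)*(-29)*(1 - 145))/282 = ((⅖)*(-29)*(-144))*(1/282) = (8352/5)*(1/282) = 1392/235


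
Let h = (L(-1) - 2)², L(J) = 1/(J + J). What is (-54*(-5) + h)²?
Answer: 1221025/16 ≈ 76314.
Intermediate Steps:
L(J) = 1/(2*J)
h = 25/4 (h = ((½)/(-1) - 2)² = ((½)*(-1) - 2)² = (-½ - 2)² = (-5/2)² = 25/4 ≈ 6.2500)
(-54*(-5) + h)² = (-54*(-5) + 25/4)² = (270 + 25/4)² = (1105/4)² = 1221025/16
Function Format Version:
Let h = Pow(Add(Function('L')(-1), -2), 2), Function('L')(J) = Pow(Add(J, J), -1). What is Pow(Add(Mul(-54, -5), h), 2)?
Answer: Rational(1221025, 16) ≈ 76314.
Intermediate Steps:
Function('L')(J) = Mul(Rational(1, 2), Pow(J, -1)) (Function('L')(J) = Pow(Mul(2, J), -1) = Mul(Rational(1, 2), Pow(J, -1)))
h = Rational(25, 4) (h = Pow(Add(Mul(Rational(1, 2), Pow(-1, -1)), -2), 2) = Pow(Add(Mul(Rational(1, 2), -1), -2), 2) = Pow(Add(Rational(-1, 2), -2), 2) = Pow(Rational(-5, 2), 2) = Rational(25, 4) ≈ 6.2500)
Pow(Add(Mul(-54, -5), h), 2) = Pow(Add(Mul(-54, -5), Rational(25, 4)), 2) = Pow(Add(270, Rational(25, 4)), 2) = Pow(Rational(1105, 4), 2) = Rational(1221025, 16)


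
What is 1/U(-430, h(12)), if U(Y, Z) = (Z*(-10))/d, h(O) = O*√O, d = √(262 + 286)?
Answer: -√411/360 ≈ -0.056314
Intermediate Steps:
d = 2*√137 (d = √548 = 2*√137 ≈ 23.409)
h(O) = O^(3/2)
U(Y, Z) = -5*Z*√137/137 (U(Y, Z) = (Z*(-10))/((2*√137)) = (-10*Z)*(√137/274) = -5*Z*√137/137)
1/U(-430, h(12)) = 1/(-5*12^(3/2)*√137/137) = 1/(-5*24*√3*√137/137) = 1/(-120*√411/137) = -√411/360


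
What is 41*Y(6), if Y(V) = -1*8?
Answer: -328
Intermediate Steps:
Y(V) = -8
41*Y(6) = 41*(-8) = -328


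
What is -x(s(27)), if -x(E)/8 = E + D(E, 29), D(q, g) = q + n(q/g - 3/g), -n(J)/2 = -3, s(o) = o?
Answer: 480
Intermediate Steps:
n(J) = 6 (n(J) = -2*(-3) = 6)
D(q, g) = 6 + q (D(q, g) = q + 6 = 6 + q)
x(E) = -48 - 16*E (x(E) = -8*(E + (6 + E)) = -8*(6 + 2*E) = -48 - 16*E)
-x(s(27)) = -(-48 - 16*27) = -(-48 - 432) = -1*(-480) = 480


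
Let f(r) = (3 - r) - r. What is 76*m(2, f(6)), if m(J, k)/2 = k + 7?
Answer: -304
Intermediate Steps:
f(r) = 3 - 2*r
m(J, k) = 14 + 2*k (m(J, k) = 2*(k + 7) = 2*(7 + k) = 14 + 2*k)
76*m(2, f(6)) = 76*(14 + 2*(3 - 2*6)) = 76*(14 + 2*(3 - 12)) = 76*(14 + 2*(-9)) = 76*(14 - 18) = 76*(-4) = -304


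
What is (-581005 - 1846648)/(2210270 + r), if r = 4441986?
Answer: -2427653/6652256 ≈ -0.36494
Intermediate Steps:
(-581005 - 1846648)/(2210270 + r) = (-581005 - 1846648)/(2210270 + 4441986) = -2427653/6652256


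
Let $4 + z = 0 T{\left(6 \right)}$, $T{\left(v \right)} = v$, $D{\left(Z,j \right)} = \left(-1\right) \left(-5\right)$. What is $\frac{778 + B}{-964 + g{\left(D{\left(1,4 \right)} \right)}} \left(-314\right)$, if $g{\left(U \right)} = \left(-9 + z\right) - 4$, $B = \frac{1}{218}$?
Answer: $\frac{2958665}{11881} \approx 249.02$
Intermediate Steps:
$B = \frac{1}{218} \approx 0.0045872$
$D{\left(Z,j \right)} = 5$
$z = -4$ ($z = -4 + 0 \cdot 6 = -4 + 0 = -4$)
$g{\left(U \right)} = -17$ ($g{\left(U \right)} = \left(-9 - 4\right) - 4 = -13 - 4 = -17$)
$\frac{778 + B}{-964 + g{\left(D{\left(1,4 \right)} \right)}} \left(-314\right) = \frac{778 + \frac{1}{218}}{-964 - 17} \left(-314\right) = \frac{169605}{218 \left(-981\right)} \left(-314\right) = \frac{169605}{218} \left(- \frac{1}{981}\right) \left(-314\right) = \left(- \frac{18845}{23762}\right) \left(-314\right) = \frac{2958665}{11881}$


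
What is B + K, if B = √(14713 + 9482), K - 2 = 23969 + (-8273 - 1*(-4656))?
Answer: 20354 + √24195 ≈ 20510.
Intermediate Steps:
K = 20354 (K = 2 + (23969 + (-8273 - 1*(-4656))) = 2 + (23969 + (-8273 + 4656)) = 2 + (23969 - 3617) = 2 + 20352 = 20354)
B = √24195 ≈ 155.55
B + K = √24195 + 20354 = 20354 + √24195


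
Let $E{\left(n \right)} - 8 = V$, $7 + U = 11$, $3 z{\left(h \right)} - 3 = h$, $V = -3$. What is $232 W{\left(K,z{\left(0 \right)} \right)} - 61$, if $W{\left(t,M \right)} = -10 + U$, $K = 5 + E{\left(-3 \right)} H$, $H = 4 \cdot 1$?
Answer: $-1453$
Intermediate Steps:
$z{\left(h \right)} = 1 + \frac{h}{3}$
$U = 4$ ($U = -7 + 11 = 4$)
$E{\left(n \right)} = 5$ ($E{\left(n \right)} = 8 - 3 = 5$)
$H = 4$
$K = 25$ ($K = 5 + 5 \cdot 4 = 5 + 20 = 25$)
$W{\left(t,M \right)} = -6$ ($W{\left(t,M \right)} = -10 + 4 = -6$)
$232 W{\left(K,z{\left(0 \right)} \right)} - 61 = 232 \left(-6\right) - 61 = -1392 - 61 = -1453$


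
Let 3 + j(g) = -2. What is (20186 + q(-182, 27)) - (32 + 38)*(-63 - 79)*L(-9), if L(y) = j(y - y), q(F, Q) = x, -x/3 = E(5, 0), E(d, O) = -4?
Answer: -29502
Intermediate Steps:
j(g) = -5 (j(g) = -3 - 2 = -5)
x = 12 (x = -3*(-4) = 12)
q(F, Q) = 12
L(y) = -5
(20186 + q(-182, 27)) - (32 + 38)*(-63 - 79)*L(-9) = (20186 + 12) - (32 + 38)*(-63 - 79)*(-5) = 20198 - 70*(-142)*(-5) = 20198 - (-9940)*(-5) = 20198 - 1*49700 = 20198 - 49700 = -29502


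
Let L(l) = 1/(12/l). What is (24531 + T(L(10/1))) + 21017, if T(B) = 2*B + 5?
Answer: 136664/3 ≈ 45555.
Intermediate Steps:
L(l) = l/12
T(B) = 5 + 2*B
(24531 + T(L(10/1))) + 21017 = (24531 + (5 + 2*((10/1)/12))) + 21017 = (24531 + (5 + 2*((10*1)/12))) + 21017 = (24531 + (5 + 2*((1/12)*10))) + 21017 = (24531 + (5 + 2*(⅚))) + 21017 = (24531 + (5 + 5/3)) + 21017 = (24531 + 20/3) + 21017 = 73613/3 + 21017 = 136664/3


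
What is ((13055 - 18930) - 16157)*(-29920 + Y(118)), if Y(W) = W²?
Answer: 352423872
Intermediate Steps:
((13055 - 18930) - 16157)*(-29920 + Y(118)) = ((13055 - 18930) - 16157)*(-29920 + 118²) = (-5875 - 16157)*(-29920 + 13924) = -22032*(-15996) = 352423872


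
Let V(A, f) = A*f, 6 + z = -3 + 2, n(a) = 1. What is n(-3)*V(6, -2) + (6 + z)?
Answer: -13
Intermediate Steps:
z = -7 (z = -6 + (-3 + 2) = -6 - 1 = -7)
n(-3)*V(6, -2) + (6 + z) = 1*(6*(-2)) + (6 - 7) = 1*(-12) - 1 = -12 - 1 = -13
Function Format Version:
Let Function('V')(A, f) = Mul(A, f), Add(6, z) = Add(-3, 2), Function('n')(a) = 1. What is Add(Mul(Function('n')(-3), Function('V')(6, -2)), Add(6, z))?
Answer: -13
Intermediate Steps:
z = -7 (z = Add(-6, Add(-3, 2)) = Add(-6, -1) = -7)
Add(Mul(Function('n')(-3), Function('V')(6, -2)), Add(6, z)) = Add(Mul(1, Mul(6, -2)), Add(6, -7)) = Add(Mul(1, -12), -1) = Add(-12, -1) = -13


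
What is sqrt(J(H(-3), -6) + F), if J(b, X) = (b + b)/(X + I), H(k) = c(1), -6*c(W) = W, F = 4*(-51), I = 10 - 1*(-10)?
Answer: I*sqrt(359898)/42 ≈ 14.284*I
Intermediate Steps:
I = 20 (I = 10 + 10 = 20)
F = -204
c(W) = -W/6
H(k) = -1/6 (H(k) = -1/6*1 = -1/6)
J(b, X) = 2*b/(20 + X) (J(b, X) = (b + b)/(X + 20) = (2*b)/(20 + X) = 2*b/(20 + X))
sqrt(J(H(-3), -6) + F) = sqrt(2*(-1/6)/(20 - 6) - 204) = sqrt(2*(-1/6)/14 - 204) = sqrt(2*(-1/6)*(1/14) - 204) = sqrt(-1/42 - 204) = sqrt(-8569/42) = I*sqrt(359898)/42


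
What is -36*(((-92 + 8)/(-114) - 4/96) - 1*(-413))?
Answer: -565935/38 ≈ -14893.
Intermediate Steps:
-36*(((-92 + 8)/(-114) - 4/96) - 1*(-413)) = -36*((-84*(-1/114) - 4*1/96) + 413) = -36*((14/19 - 1/24) + 413) = -36*(317/456 + 413) = -36*188645/456 = -565935/38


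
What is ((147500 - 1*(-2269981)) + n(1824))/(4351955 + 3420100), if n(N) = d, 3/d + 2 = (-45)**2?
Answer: 1630188022/5240955755 ≈ 0.31105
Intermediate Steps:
d = 3/2023 (d = 3/(-2 + (-45)**2) = 3/(-2 + 2025) = 3/2023 ≈ 0.0014829)
n(N) = 3/2023
((147500 - 1*(-2269981)) + n(1824))/(4351955 + 3420100) = ((147500 - 1*(-2269981)) + 3/2023)/(4351955 + 3420100) = ((147500 + 2269981) + 3/2023)/7772055 = (2417481 + 3/2023)*(1/7772055) = (4890564066/2023)*(1/7772055) = 1630188022/5240955755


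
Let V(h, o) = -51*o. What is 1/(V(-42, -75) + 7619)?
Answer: 1/11444 ≈ 8.7382e-5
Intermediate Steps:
1/(V(-42, -75) + 7619) = 1/(-51*(-75) + 7619) = 1/(3825 + 7619) = 1/11444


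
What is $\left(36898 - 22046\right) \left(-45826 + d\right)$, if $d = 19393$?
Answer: $-392582916$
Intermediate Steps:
$\left(36898 - 22046\right) \left(-45826 + d\right) = \left(36898 - 22046\right) \left(-45826 + 19393\right) = 14852 \left(-26433\right) = -392582916$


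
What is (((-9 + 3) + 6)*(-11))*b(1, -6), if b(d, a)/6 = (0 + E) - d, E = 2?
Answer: 0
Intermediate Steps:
b(d, a) = 12 - 6*d (b(d, a) = 6*((0 + 2) - d) = 6*(2 - d) = 12 - 6*d)
(((-9 + 3) + 6)*(-11))*b(1, -6) = (((-9 + 3) + 6)*(-11))*(12 - 6*1) = ((-6 + 6)*(-11))*(12 - 6) = (0*(-11))*6 = 0*6 = 0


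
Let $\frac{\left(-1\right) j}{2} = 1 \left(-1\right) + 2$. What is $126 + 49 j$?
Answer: $28$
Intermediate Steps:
$j = -2$ ($j = - 2 \left(1 \left(-1\right) + 2\right) = - 2 \left(-1 + 2\right) = \left(-2\right) 1 = -2$)
$126 + 49 j = 126 + 49 \left(-2\right) = 126 - 98 = 28$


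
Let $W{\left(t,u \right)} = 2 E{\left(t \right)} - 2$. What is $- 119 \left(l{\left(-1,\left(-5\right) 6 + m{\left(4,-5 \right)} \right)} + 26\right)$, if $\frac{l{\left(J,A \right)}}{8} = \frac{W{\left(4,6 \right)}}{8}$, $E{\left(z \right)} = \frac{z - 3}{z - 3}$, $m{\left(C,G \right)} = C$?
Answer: $-3094$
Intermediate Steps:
$E{\left(z \right)} = 1$ ($E{\left(z \right)} = \frac{-3 + z}{-3 + z} = 1$)
$W{\left(t,u \right)} = 0$ ($W{\left(t,u \right)} = 2 \cdot 1 - 2 = 2 - 2 = 0$)
$l{\left(J,A \right)} = 0$ ($l{\left(J,A \right)} = 8 \cdot \frac{0}{8} = 8 \cdot 0 \cdot \frac{1}{8} = 8 \cdot 0 = 0$)
$- 119 \left(l{\left(-1,\left(-5\right) 6 + m{\left(4,-5 \right)} \right)} + 26\right) = - 119 \left(0 + 26\right) = \left(-119\right) 26 = -3094$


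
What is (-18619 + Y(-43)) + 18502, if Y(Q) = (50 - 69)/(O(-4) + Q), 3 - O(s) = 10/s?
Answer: -8737/75 ≈ -116.49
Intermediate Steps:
O(s) = 3 - 10/s
Y(Q) = -19/(11/2 + Q) (Y(Q) = (50 - 69)/((3 - 10/(-4)) + Q) = -19/((3 - 10*(-¼)) + Q) = -19/((3 + 5/2) + Q) = -19/(11/2 + Q))
(-18619 + Y(-43)) + 18502 = (-18619 - 38/(11 + 2*(-43))) + 18502 = (-18619 - 38/(11 - 86)) + 18502 = (-18619 - 38/(-75)) + 18502 = (-18619 - 38*(-1/75)) + 18502 = (-18619 + 38/75) + 18502 = -1396387/75 + 18502 = -8737/75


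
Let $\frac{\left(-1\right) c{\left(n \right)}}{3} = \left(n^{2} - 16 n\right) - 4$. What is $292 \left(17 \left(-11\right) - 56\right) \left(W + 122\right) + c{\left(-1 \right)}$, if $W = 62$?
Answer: $-13055943$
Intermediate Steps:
$c{\left(n \right)} = 12 - 3 n^{2} + 48 n$ ($c{\left(n \right)} = - 3 \left(\left(n^{2} - 16 n\right) - 4\right) = - 3 \left(-4 + n^{2} - 16 n\right) = 12 - 3 n^{2} + 48 n$)
$292 \left(17 \left(-11\right) - 56\right) \left(W + 122\right) + c{\left(-1 \right)} = 292 \left(17 \left(-11\right) - 56\right) \left(62 + 122\right) + \left(12 - 3 \left(-1\right)^{2} + 48 \left(-1\right)\right) = 292 \left(-187 - 56\right) 184 - 39 = 292 \left(\left(-243\right) 184\right) - 39 = 292 \left(-44712\right) - 39 = -13055904 - 39 = -13055943$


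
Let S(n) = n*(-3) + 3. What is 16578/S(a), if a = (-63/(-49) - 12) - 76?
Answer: 63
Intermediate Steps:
a = -607/7 (a = (-63*(-1/49) - 12) - 76 = (9/7 - 12) - 76 = -75/7 - 76 = -607/7 ≈ -86.714)
S(n) = 3 - 3*n (S(n) = -3*n + 3 = 3 - 3*n)
16578/S(a) = 16578/(3 - 3*(-607/7)) = 16578/(3 + 1821/7) = 16578/(1842/7) = 16578*(7/1842) = 63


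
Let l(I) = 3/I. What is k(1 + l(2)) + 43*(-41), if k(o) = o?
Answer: -3521/2 ≈ -1760.5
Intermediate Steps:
k(1 + l(2)) + 43*(-41) = (1 + 3/2) + 43*(-41) = (1 + 3*(½)) - 1763 = (1 + 3/2) - 1763 = 5/2 - 1763 = -3521/2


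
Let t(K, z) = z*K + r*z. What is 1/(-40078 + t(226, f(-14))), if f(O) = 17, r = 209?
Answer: -1/32683 ≈ -3.0597e-5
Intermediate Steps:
t(K, z) = 209*z + K*z (t(K, z) = z*K + 209*z = K*z + 209*z = 209*z + K*z)
1/(-40078 + t(226, f(-14))) = 1/(-40078 + 17*(209 + 226)) = 1/(-40078 + 17*435) = 1/(-40078 + 7395) = 1/(-32683) = -1/32683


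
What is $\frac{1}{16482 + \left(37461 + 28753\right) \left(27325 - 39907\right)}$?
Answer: $- \frac{1}{833088066} \approx -1.2004 \cdot 10^{-9}$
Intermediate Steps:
$\frac{1}{16482 + \left(37461 + 28753\right) \left(27325 - 39907\right)} = \frac{1}{16482 + 66214 \left(-12582\right)} = \frac{1}{16482 - 833104548} = \frac{1}{-833088066} = - \frac{1}{833088066}$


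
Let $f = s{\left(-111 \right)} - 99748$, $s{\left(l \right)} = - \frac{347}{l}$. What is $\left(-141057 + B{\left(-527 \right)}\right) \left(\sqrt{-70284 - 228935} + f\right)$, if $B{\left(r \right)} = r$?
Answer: $\frac{1567572882704}{111} - 141584 i \sqrt{299219} \approx 1.4122 \cdot 10^{10} - 7.7448 \cdot 10^{7} i$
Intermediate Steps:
$f = - \frac{11071681}{111}$ ($f = - \frac{347}{-111} - 99748 = \left(-347\right) \left(- \frac{1}{111}\right) - 99748 = \frac{347}{111} - 99748 = - \frac{11071681}{111} \approx -99745.0$)
$\left(-141057 + B{\left(-527 \right)}\right) \left(\sqrt{-70284 - 228935} + f\right) = \left(-141057 - 527\right) \left(\sqrt{-70284 - 228935} - \frac{11071681}{111}\right) = - 141584 \left(\sqrt{-299219} - \frac{11071681}{111}\right) = - 141584 \left(i \sqrt{299219} - \frac{11071681}{111}\right) = - 141584 \left(- \frac{11071681}{111} + i \sqrt{299219}\right) = \frac{1567572882704}{111} - 141584 i \sqrt{299219}$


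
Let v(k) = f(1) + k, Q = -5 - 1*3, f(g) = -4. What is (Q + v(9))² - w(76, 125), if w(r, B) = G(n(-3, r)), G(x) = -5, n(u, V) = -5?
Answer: 14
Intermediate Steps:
w(r, B) = -5
Q = -8 (Q = -5 - 3 = -8)
v(k) = -4 + k
(Q + v(9))² - w(76, 125) = (-8 + (-4 + 9))² - 1*(-5) = (-8 + 5)² + 5 = (-3)² + 5 = 9 + 5 = 14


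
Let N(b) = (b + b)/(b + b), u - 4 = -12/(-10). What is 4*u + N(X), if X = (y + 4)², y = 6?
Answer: 109/5 ≈ 21.800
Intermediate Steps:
X = 100 (X = (6 + 4)² = 10² = 100)
u = 26/5 (u = 4 - 12/(-10) = 4 - 12*(-⅒) = 4 + 6/5 = 26/5 ≈ 5.2000)
N(b) = 1 (N(b) = (2*b)/((2*b)) = (2*b)*(1/(2*b)) = 1)
4*u + N(X) = 4*(26/5) + 1 = 104/5 + 1 = 109/5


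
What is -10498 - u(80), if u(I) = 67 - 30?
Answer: -10535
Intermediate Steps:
u(I) = 37
-10498 - u(80) = -10498 - 1*37 = -10498 - 37 = -10535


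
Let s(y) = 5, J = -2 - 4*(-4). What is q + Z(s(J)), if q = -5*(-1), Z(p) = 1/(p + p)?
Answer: 51/10 ≈ 5.1000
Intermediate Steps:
J = 14 (J = -2 + 16 = 14)
Z(p) = 1/(2*p)
q = 5
q + Z(s(J)) = 5 + (½)/5 = 5 + (½)*(⅕) = 5 + ⅒ = 51/10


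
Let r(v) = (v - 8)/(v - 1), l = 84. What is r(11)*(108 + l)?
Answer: 288/5 ≈ 57.600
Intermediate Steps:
r(v) = (-8 + v)/(-1 + v)
r(11)*(108 + l) = ((-8 + 11)/(-1 + 11))*(108 + 84) = (3/10)*192 = 288/5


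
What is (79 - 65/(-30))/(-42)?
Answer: -487/252 ≈ -1.9325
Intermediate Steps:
(79 - 65/(-30))/(-42) = (79 - 65*(-1/30))*(-1/42) = (79 + 13/6)*(-1/42) = (487/6)*(-1/42) = -487/252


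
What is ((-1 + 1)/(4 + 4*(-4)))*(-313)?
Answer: 0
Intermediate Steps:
((-1 + 1)/(4 + 4*(-4)))*(-313) = (0/(4 - 16))*(-313) = (0/(-12))*(-313) = (0*(-1/12))*(-313) = 0*(-313) = 0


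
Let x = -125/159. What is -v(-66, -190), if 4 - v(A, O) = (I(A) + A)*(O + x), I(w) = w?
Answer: 1334528/53 ≈ 25180.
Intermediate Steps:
x = -125/159 (x = -125*1/159 = -125/159 ≈ -0.78616)
v(A, O) = 4 - 2*A*(-125/159 + O) (v(A, O) = 4 - (A + A)*(O - 125/159) = 4 - 2*A*(-125/159 + O))
-v(-66, -190) = -(4 + (250/159)*(-66) - 2*(-66)*(-190)) = -(4 - 5500/53 - 25080) = -1*(-1334528/53) = 1334528/53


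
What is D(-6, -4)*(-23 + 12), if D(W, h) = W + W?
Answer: 132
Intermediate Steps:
D(W, h) = 2*W
D(-6, -4)*(-23 + 12) = (2*(-6))*(-23 + 12) = -12*(-11) = 132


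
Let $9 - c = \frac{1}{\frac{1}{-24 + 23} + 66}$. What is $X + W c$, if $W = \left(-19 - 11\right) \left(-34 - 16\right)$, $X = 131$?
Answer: $\frac{176903}{13} \approx 13608.0$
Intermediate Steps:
$W = 1500$ ($W = - 30 \left(-34 - 16\right) = \left(-30\right) \left(-50\right) = 1500$)
$c = \frac{584}{65}$ ($c = 9 - \frac{1}{\frac{1}{-24 + 23} + 66} = 9 - \frac{1}{\frac{1}{-1} + 66} = 9 - \frac{1}{-1 + 66} = 9 - \frac{1}{65} = \frac{584}{65} \approx 8.9846$)
$X + W c = 131 + 1500 \cdot \frac{584}{65} = 131 + \frac{175200}{13} = \frac{176903}{13}$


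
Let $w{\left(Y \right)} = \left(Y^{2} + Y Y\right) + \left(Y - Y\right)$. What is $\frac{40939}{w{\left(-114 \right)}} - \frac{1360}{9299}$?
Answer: $\frac{20314273}{14217624} \approx 1.4288$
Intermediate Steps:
$w{\left(Y \right)} = 2 Y^{2}$ ($w{\left(Y \right)} = \left(Y^{2} + Y^{2}\right) + 0 = 2 Y^{2} + 0 = 2 Y^{2}$)
$\frac{40939}{w{\left(-114 \right)}} - \frac{1360}{9299} = \frac{40939}{2 \left(-114\right)^{2}} - \frac{1360}{9299} = \frac{40939}{2 \cdot 12996} - \frac{80}{547} = \frac{40939}{25992} - \frac{80}{547} = \frac{20314273}{14217624}$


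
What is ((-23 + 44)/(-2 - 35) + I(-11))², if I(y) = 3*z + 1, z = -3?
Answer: 100489/1369 ≈ 73.403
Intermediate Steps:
I(y) = -8 (I(y) = 3*(-3) + 1 = -9 + 1 = -8)
((-23 + 44)/(-2 - 35) + I(-11))² = ((-23 + 44)/(-2 - 35) - 8)² = (21/(-37) - 8)² = (21*(-1/37) - 8)² = (-21/37 - 8)² = (-317/37)² = 100489/1369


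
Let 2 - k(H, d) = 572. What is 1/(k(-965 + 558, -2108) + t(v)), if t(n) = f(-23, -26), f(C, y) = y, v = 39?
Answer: -1/596 ≈ -0.0016779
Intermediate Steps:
k(H, d) = -570 (k(H, d) = 2 - 1*572 = 2 - 572 = -570)
t(n) = -26
1/(k(-965 + 558, -2108) + t(v)) = 1/(-570 - 26) = 1/(-596) = -1/596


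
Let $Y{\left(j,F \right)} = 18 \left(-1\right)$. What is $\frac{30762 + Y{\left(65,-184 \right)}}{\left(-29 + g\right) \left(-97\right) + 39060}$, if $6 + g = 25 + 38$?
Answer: $\frac{549}{649} \approx 0.84592$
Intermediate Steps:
$g = 57$ ($g = -6 + \left(25 + 38\right) = -6 + 63 = 57$)
$Y{\left(j,F \right)} = -18$
$\frac{30762 + Y{\left(65,-184 \right)}}{\left(-29 + g\right) \left(-97\right) + 39060} = \frac{30762 - 18}{\left(-29 + 57\right) \left(-97\right) + 39060} = \frac{30744}{28 \left(-97\right) + 39060} = \frac{30744}{-2716 + 39060} = \frac{30744}{36344} = 30744 \cdot \frac{1}{36344} = \frac{549}{649}$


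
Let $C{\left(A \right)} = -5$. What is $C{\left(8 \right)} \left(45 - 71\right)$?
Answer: $130$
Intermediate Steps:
$C{\left(8 \right)} \left(45 - 71\right) = - 5 \left(45 - 71\right) = \left(-5\right) \left(-26\right) = 130$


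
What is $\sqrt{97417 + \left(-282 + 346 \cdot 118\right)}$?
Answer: $\sqrt{137963} \approx 371.43$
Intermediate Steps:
$\sqrt{97417 + \left(-282 + 346 \cdot 118\right)} = \sqrt{97417 + \left(-282 + 40828\right)} = \sqrt{97417 + 40546} = \sqrt{137963}$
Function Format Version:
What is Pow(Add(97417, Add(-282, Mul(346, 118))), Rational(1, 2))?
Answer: Pow(137963, Rational(1, 2)) ≈ 371.43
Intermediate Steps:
Pow(Add(97417, Add(-282, Mul(346, 118))), Rational(1, 2)) = Pow(Add(97417, Add(-282, 40828)), Rational(1, 2)) = Pow(Add(97417, 40546), Rational(1, 2)) = Pow(137963, Rational(1, 2))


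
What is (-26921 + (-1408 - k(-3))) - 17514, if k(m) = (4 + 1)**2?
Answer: -45868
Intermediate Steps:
k(m) = 25 (k(m) = 5**2 = 25)
(-26921 + (-1408 - k(-3))) - 17514 = (-26921 + (-1408 - 1*25)) - 17514 = (-26921 + (-1408 - 25)) - 17514 = (-26921 - 1433) - 17514 = -28354 - 17514 = -45868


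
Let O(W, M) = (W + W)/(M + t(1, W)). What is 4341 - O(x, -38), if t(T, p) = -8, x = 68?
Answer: 99911/23 ≈ 4344.0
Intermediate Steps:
O(W, M) = 2*W/(-8 + M) (O(W, M) = (W + W)/(M - 8) = (2*W)/(-8 + M) = 2*W/(-8 + M))
4341 - O(x, -38) = 4341 - 2*68/(-8 - 38) = 4341 - 2*68/(-46) = 4341 - 2*68*(-1)/46 = 4341 - 1*(-68/23) = 4341 + 68/23 = 99911/23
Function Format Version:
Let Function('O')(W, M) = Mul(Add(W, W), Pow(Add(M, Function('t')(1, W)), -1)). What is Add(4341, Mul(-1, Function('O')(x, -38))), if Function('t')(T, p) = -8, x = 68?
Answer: Rational(99911, 23) ≈ 4344.0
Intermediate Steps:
Function('O')(W, M) = Mul(2, W, Pow(Add(-8, M), -1)) (Function('O')(W, M) = Mul(Add(W, W), Pow(Add(M, -8), -1)) = Mul(Mul(2, W), Pow(Add(-8, M), -1)) = Mul(2, W, Pow(Add(-8, M), -1)))
Add(4341, Mul(-1, Function('O')(x, -38))) = Add(4341, Mul(-1, Mul(2, 68, Pow(Add(-8, -38), -1)))) = Add(4341, Mul(-1, Mul(2, 68, Pow(-46, -1)))) = Add(4341, Mul(-1, Mul(2, 68, Rational(-1, 46)))) = Add(4341, Mul(-1, Rational(-68, 23))) = Add(4341, Rational(68, 23)) = Rational(99911, 23)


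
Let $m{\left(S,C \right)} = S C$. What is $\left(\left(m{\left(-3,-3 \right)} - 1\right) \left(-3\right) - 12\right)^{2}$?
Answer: $1296$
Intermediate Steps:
$m{\left(S,C \right)} = C S$
$\left(\left(m{\left(-3,-3 \right)} - 1\right) \left(-3\right) - 12\right)^{2} = \left(\left(\left(-3\right) \left(-3\right) - 1\right) \left(-3\right) - 12\right)^{2} = \left(\left(9 - 1\right) \left(-3\right) - 12\right)^{2} = \left(8 \left(-3\right) - 12\right)^{2} = \left(-24 - 12\right)^{2} = \left(-36\right)^{2} = 1296$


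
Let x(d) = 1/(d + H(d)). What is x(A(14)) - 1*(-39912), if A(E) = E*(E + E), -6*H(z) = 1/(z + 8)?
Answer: 37549172088/940799 ≈ 39912.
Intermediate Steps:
H(z) = -1/(6*(8 + z)) (H(z) = -1/(6*(z + 8)) = -1/(6*(8 + z)))
A(E) = 2*E² (A(E) = E*(2*E) = 2*E²)
x(d) = 1/(d - 1/(48 + 6*d))
x(A(14)) - 1*(-39912) = 6*(8 + 2*14²)/(-1 + 6*(2*14²)*(8 + 2*14²)) - 1*(-39912) = 6*(8 + 2*196)/(-1 + 6*(2*196)*(8 + 2*196)) + 39912 = 6*(8 + 392)/(-1 + 6*392*(8 + 392)) + 39912 = 6*400/(-1 + 6*392*400) + 39912 = 6*400/(-1 + 940800) + 39912 = 6*400/940799 + 39912 = 6*(1/940799)*400 + 39912 = 2400/940799 + 39912 = 37549172088/940799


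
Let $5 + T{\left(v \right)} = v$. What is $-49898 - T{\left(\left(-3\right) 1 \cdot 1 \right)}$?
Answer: $-49890$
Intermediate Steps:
$T{\left(v \right)} = -5 + v$
$-49898 - T{\left(\left(-3\right) 1 \cdot 1 \right)} = -49898 - \left(-5 + \left(-3\right) 1 \cdot 1\right) = -49898 - \left(-5 - 3\right) = -49898 - -8 = -49898 + 8 = -49890$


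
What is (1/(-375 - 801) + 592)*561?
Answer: 130187717/392 ≈ 3.3211e+5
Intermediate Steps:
(1/(-375 - 801) + 592)*561 = (1/(-1176) + 592)*561 = (-1/1176 + 592)*561 = (696191/1176)*561 = 130187717/392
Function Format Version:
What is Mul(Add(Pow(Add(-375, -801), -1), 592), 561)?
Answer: Rational(130187717, 392) ≈ 3.3211e+5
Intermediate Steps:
Mul(Add(Pow(Add(-375, -801), -1), 592), 561) = Mul(Add(Pow(-1176, -1), 592), 561) = Mul(Add(Rational(-1, 1176), 592), 561) = Mul(Rational(696191, 1176), 561) = Rational(130187717, 392)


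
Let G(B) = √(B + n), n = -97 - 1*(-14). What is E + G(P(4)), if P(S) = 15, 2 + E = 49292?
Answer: 49290 + 2*I*√17 ≈ 49290.0 + 8.2462*I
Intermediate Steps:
E = 49290 (E = -2 + 49292 = 49290)
n = -83 (n = -97 + 14 = -83)
G(B) = √(-83 + B) (G(B) = √(B - 83) = √(-83 + B))
E + G(P(4)) = 49290 + √(-83 + 15) = 49290 + √(-68) = 49290 + 2*I*√17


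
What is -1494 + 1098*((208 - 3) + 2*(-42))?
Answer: 131364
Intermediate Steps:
-1494 + 1098*((208 - 3) + 2*(-42)) = -1494 + 1098*(205 - 84) = -1494 + 1098*121 = -1494 + 132858 = 131364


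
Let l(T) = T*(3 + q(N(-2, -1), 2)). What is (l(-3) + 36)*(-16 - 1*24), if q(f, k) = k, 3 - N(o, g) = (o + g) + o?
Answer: -840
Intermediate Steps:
N(o, g) = 3 - g - 2*o (N(o, g) = 3 - ((o + g) + o) = 3 - ((g + o) + o) = 3 - (g + 2*o) = 3 + (-g - 2*o) = 3 - g - 2*o)
l(T) = 5*T (l(T) = T*(3 + 2) = T*5 = 5*T)
(l(-3) + 36)*(-16 - 1*24) = (5*(-3) + 36)*(-16 - 1*24) = (-15 + 36)*(-16 - 24) = 21*(-40) = -840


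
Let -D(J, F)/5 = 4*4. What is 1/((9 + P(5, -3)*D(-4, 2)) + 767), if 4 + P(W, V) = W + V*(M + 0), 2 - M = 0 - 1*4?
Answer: 1/2136 ≈ 0.00046816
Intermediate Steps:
M = 6 (M = 2 - (0 - 1*4) = 2 - (0 - 4) = 2 - 1*(-4) = 2 + 4 = 6)
D(J, F) = -80 (D(J, F) = -20*4 = -5*16 = -80)
P(W, V) = -4 + W + 6*V (P(W, V) = -4 + (W + V*(6 + 0)) = -4 + (W + V*6) = -4 + (W + 6*V) = -4 + W + 6*V)
1/((9 + P(5, -3)*D(-4, 2)) + 767) = 1/((9 + (-4 + 5 + 6*(-3))*(-80)) + 767) = 1/((9 + (-4 + 5 - 18)*(-80)) + 767) = 1/((9 - 17*(-80)) + 767) = 1/((9 + 1360) + 767) = 1/(1369 + 767) = 1/2136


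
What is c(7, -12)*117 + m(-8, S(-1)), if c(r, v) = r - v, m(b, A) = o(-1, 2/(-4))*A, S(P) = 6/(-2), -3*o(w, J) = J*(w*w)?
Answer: 4445/2 ≈ 2222.5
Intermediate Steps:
o(w, J) = -J*w²/3 (o(w, J) = -J*w*w/3 = -J*w²/3)
S(P) = -3 (S(P) = 6*(-½) = -3)
m(b, A) = A/6 (m(b, A) = (-⅓*2/(-4)*(-1)²)*A = (-⅓*2*(-¼)*1)*A = (-⅓*(-½)*1)*A = A/6)
c(7, -12)*117 + m(-8, S(-1)) = (7 - 1*(-12))*117 + (⅙)*(-3) = (7 + 12)*117 - ½ = 19*117 - ½ = 2223 - ½ = 4445/2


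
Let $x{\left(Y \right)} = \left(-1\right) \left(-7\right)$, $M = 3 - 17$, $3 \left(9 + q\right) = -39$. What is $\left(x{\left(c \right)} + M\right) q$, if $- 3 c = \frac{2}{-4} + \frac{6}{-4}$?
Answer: $154$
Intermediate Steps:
$q = -22$ ($q = -9 + \frac{1}{3} \left(-39\right) = -9 - 13 = -22$)
$M = -14$ ($M = 3 - 17 = -14$)
$c = \frac{2}{3}$ ($c = - \frac{\frac{2}{-4} + \frac{6}{-4}}{3} = - \frac{2 \left(- \frac{1}{4}\right) + 6 \left(- \frac{1}{4}\right)}{3} = - \frac{- \frac{1}{2} - \frac{3}{2}}{3} = \left(- \frac{1}{3}\right) \left(-2\right) = \frac{2}{3} \approx 0.66667$)
$x{\left(Y \right)} = 7$
$\left(x{\left(c \right)} + M\right) q = \left(7 - 14\right) \left(-22\right) = \left(-7\right) \left(-22\right) = 154$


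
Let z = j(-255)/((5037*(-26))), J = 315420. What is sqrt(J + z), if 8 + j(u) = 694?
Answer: sqrt(1352445666026637)/65481 ≈ 561.62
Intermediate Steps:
j(u) = 686 (j(u) = -8 + 694 = 686)
z = -343/65481 (z = 686/((5037*(-26))) = 686/(-130962) = 686*(-1/130962) = -343/65481 ≈ -0.0052382)
sqrt(J + z) = sqrt(315420 - 343/65481) = sqrt(20654016677/65481) = sqrt(1352445666026637)/65481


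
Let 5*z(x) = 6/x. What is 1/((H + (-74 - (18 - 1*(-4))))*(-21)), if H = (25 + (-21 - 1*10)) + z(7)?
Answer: 5/10692 ≈ 0.00046764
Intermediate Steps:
z(x) = 6/(5*x) (z(x) = (6/x)/5 = 6/(5*x))
H = -204/35 (H = (25 + (-21 - 1*10)) + (6/5)/7 = (25 + (-21 - 10)) + (6/5)*(⅐) = (25 - 31) + 6/35 = -6 + 6/35 = -204/35 ≈ -5.8286)
1/((H + (-74 - (18 - 1*(-4))))*(-21)) = 1/((-204/35 + (-74 - (18 - 1*(-4))))*(-21)) = 1/((-204/35 + (-74 - (18 + 4)))*(-21)) = 1/((-204/35 + (-74 - 1*22))*(-21)) = 1/((-204/35 + (-74 - 22))*(-21)) = 1/((-204/35 - 96)*(-21)) = 1/(-3564/35*(-21)) = 1/(10692/5) = 5/10692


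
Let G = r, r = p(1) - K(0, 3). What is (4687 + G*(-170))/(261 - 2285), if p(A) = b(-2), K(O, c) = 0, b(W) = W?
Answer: -457/184 ≈ -2.4837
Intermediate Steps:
p(A) = -2
r = -2 (r = -2 - 1*0 = -2 + 0 = -2)
G = -2
(4687 + G*(-170))/(261 - 2285) = (4687 - 2*(-170))/(261 - 2285) = (4687 + 340)/(-2024) = 5027*(-1/2024) = -457/184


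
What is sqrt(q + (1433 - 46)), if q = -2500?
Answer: I*sqrt(1113) ≈ 33.362*I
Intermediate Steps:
sqrt(q + (1433 - 46)) = sqrt(-2500 + (1433 - 46)) = sqrt(-2500 + 1387) = sqrt(-1113) = I*sqrt(1113)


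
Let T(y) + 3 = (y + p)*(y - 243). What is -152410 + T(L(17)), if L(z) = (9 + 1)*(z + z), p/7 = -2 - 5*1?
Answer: -124186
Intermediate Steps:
p = -49 (p = 7*(-2 - 5*1) = 7*(-2 - 5) = 7*(-7) = -49)
L(z) = 20*z (L(z) = 10*(2*z) = 20*z)
T(y) = -3 + (-243 + y)*(-49 + y) (T(y) = -3 + (y - 49)*(y - 243) = -3 + (-49 + y)*(-243 + y) = -3 + (-243 + y)*(-49 + y))
-152410 + T(L(17)) = -152410 + (11904 + (20*17)**2 - 5840*17) = -152410 + (11904 + 340**2 - 292*340) = -152410 + (11904 + 115600 - 99280) = -152410 + 28224 = -124186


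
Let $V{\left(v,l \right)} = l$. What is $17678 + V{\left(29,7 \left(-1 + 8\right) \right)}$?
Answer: $17727$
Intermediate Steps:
$17678 + V{\left(29,7 \left(-1 + 8\right) \right)} = 17678 + 7 \left(-1 + 8\right) = 17678 + 7 \cdot 7 = 17678 + 49 = 17727$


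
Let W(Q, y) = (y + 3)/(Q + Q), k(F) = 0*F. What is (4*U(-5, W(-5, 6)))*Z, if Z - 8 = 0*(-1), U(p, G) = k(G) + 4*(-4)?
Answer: -512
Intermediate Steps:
k(F) = 0
W(Q, y) = (3 + y)/(2*Q) (W(Q, y) = (3 + y)/((2*Q)) = (3 + y)*(1/(2*Q)) = (3 + y)/(2*Q))
U(p, G) = -16 (U(p, G) = 0 + 4*(-4) = 0 - 16 = -16)
Z = 8 (Z = 8 + 0*(-1) = 8 + 0 = 8)
(4*U(-5, W(-5, 6)))*Z = (4*(-16))*8 = -64*8 = -512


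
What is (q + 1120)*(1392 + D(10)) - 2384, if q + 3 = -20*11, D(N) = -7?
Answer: 1239961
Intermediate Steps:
q = -223 (q = -3 - 20*11 = -3 - 220 = -223)
(q + 1120)*(1392 + D(10)) - 2384 = (-223 + 1120)*(1392 - 7) - 2384 = 897*1385 - 2384 = 1242345 - 2384 = 1239961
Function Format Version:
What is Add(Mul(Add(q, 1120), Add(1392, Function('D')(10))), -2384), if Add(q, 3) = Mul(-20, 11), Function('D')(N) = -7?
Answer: 1239961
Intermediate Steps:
q = -223 (q = Add(-3, Mul(-20, 11)) = Add(-3, -220) = -223)
Add(Mul(Add(q, 1120), Add(1392, Function('D')(10))), -2384) = Add(Mul(Add(-223, 1120), Add(1392, -7)), -2384) = Add(Mul(897, 1385), -2384) = Add(1242345, -2384) = 1239961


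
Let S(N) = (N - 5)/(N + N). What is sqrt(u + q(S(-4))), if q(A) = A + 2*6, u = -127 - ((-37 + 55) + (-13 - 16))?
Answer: I*sqrt(1646)/4 ≈ 10.143*I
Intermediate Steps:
S(N) = (-5 + N)/(2*N) (S(N) = (-5 + N)/((2*N)) = (-5 + N)*(1/(2*N)) = (-5 + N)/(2*N))
u = -116 (u = -127 - (18 - 29) = -127 - 1*(-11) = -127 + 11 = -116)
q(A) = 12 + A (q(A) = A + 12 = 12 + A)
sqrt(u + q(S(-4))) = sqrt(-116 + (12 + (1/2)*(-5 - 4)/(-4))) = sqrt(-116 + (12 + (1/2)*(-1/4)*(-9))) = sqrt(-116 + (12 + 9/8)) = sqrt(-116 + 105/8) = sqrt(-823/8) = I*sqrt(1646)/4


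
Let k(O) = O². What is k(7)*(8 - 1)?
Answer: 343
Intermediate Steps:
k(7)*(8 - 1) = 7²*(8 - 1) = 49*7 = 343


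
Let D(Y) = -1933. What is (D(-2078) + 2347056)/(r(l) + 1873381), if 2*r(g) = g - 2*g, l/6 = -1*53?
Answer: 2345123/1873540 ≈ 1.2517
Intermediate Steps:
l = -318 (l = 6*(-1*53) = 6*(-53) = -318)
r(g) = -g/2 (r(g) = (g - 2*g)/2 = (-g)/2 = -g/2)
(D(-2078) + 2347056)/(r(l) + 1873381) = (-1933 + 2347056)/(-½*(-318) + 1873381) = 2345123/(159 + 1873381) = 2345123/1873540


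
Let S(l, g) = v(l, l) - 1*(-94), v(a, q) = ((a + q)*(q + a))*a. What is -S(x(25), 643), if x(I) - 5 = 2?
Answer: -1466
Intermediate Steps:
x(I) = 7 (x(I) = 5 + 2 = 7)
v(a, q) = a*(a + q)**2 (v(a, q) = ((a + q)*(a + q))*a = (a + q)**2*a = a*(a + q)**2)
S(l, g) = 94 + 4*l**3 (S(l, g) = l*(l + l)**2 - 1*(-94) = l*(2*l)**2 + 94 = l*(4*l**2) + 94 = 4*l**3 + 94 = 94 + 4*l**3)
-S(x(25), 643) = -(94 + 4*7**3) = -(94 + 4*343) = -(94 + 1372) = -1*1466 = -1466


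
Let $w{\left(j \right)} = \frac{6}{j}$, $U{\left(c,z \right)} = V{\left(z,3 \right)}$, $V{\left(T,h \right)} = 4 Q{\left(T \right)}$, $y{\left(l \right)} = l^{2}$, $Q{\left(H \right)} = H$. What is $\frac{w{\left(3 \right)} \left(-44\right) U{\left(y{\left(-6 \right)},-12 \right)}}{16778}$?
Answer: $\frac{2112}{8389} \approx 0.25176$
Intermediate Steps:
$V{\left(T,h \right)} = 4 T$
$U{\left(c,z \right)} = 4 z$
$\frac{w{\left(3 \right)} \left(-44\right) U{\left(y{\left(-6 \right)},-12 \right)}}{16778} = \frac{\frac{6}{3} \left(-44\right) 4 \left(-12\right)}{16778} = 6 \cdot \frac{1}{3} \left(-44\right) \left(-48\right) \frac{1}{16778} = 2 \left(-44\right) \left(-48\right) \frac{1}{16778} = \left(-88\right) \left(-48\right) \frac{1}{16778} = 4224 \cdot \frac{1}{16778} = \frac{2112}{8389}$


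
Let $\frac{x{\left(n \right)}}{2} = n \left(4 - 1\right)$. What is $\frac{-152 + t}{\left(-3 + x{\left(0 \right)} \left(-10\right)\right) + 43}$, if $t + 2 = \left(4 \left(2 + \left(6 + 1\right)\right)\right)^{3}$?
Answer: $\frac{23251}{20} \approx 1162.6$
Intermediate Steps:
$x{\left(n \right)} = 6 n$ ($x{\left(n \right)} = 2 n \left(4 - 1\right) = 2 n 3 = 2 \cdot 3 n = 6 n$)
$t = 46654$ ($t = -2 + \left(4 \left(2 + \left(6 + 1\right)\right)\right)^{3} = -2 + \left(4 \left(2 + 7\right)\right)^{3} = -2 + \left(4 \cdot 9\right)^{3} = -2 + 36^{3} = -2 + 46656 = 46654$)
$\frac{-152 + t}{\left(-3 + x{\left(0 \right)} \left(-10\right)\right) + 43} = \frac{-152 + 46654}{\left(-3 + 6 \cdot 0 \left(-10\right)\right) + 43} = \frac{46502}{\left(-3 + 0 \left(-10\right)\right) + 43} = \frac{46502}{\left(-3 + 0\right) + 43} = \frac{46502}{-3 + 43} = \frac{46502}{40} = 46502 \cdot \frac{1}{40} = \frac{23251}{20}$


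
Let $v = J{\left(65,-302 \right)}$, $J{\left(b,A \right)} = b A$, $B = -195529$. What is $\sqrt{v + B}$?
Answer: $7 i \sqrt{4391} \approx 463.85 i$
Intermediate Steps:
$J{\left(b,A \right)} = A b$
$v = -19630$ ($v = \left(-302\right) 65 = -19630$)
$\sqrt{v + B} = \sqrt{-19630 - 195529} = \sqrt{-215159} = 7 i \sqrt{4391}$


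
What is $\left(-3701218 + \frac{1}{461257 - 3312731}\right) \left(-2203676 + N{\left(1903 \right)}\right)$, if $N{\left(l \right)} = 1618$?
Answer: $\frac{11620179575641597657}{1425737} \approx 8.1503 \cdot 10^{12}$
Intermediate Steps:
$\left(-3701218 + \frac{1}{461257 - 3312731}\right) \left(-2203676 + N{\left(1903 \right)}\right) = \left(-3701218 + \frac{1}{461257 - 3312731}\right) \left(-2203676 + 1618\right) = \left(-3701218 + \frac{1}{-2851474}\right) \left(-2202058\right) = \left(-3701218 - \frac{1}{2851474}\right) \left(-2202058\right) = \left(- \frac{10553926895333}{2851474}\right) \left(-2202058\right) = \frac{11620179575641597657}{1425737}$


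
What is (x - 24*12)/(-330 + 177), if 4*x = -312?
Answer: 122/51 ≈ 2.3922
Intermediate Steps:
x = -78 (x = (1/4)*(-312) = -78)
(x - 24*12)/(-330 + 177) = (-78 - 24*12)/(-330 + 177) = (-78 - 288)/(-153) = -366*(-1/153) = 122/51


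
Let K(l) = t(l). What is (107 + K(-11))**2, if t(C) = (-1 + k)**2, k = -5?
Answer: 20449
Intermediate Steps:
t(C) = 36 (t(C) = (-1 - 5)**2 = (-6)**2 = 36)
K(l) = 36
(107 + K(-11))**2 = (107 + 36)**2 = 143**2 = 20449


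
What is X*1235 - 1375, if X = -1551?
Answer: -1916860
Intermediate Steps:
X*1235 - 1375 = -1551*1235 - 1375 = -1915485 - 1375 = -1916860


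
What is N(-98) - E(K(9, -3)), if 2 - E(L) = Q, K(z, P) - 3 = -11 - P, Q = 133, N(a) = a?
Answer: 33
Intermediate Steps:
K(z, P) = -8 - P (K(z, P) = 3 + (-11 - P) = -8 - P)
E(L) = -131 (E(L) = 2 - 1*133 = 2 - 133 = -131)
N(-98) - E(K(9, -3)) = -98 - 1*(-131) = -98 + 131 = 33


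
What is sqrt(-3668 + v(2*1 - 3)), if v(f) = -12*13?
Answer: 4*I*sqrt(239) ≈ 61.839*I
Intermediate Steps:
v(f) = -156
sqrt(-3668 + v(2*1 - 3)) = sqrt(-3668 - 156) = sqrt(-3824) = 4*I*sqrt(239)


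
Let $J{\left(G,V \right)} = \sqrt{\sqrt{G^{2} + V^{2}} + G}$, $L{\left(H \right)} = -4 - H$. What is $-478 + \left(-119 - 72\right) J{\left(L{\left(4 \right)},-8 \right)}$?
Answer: $-478 - 382 \sqrt{-2 + 2 \sqrt{2}} \approx -825.69$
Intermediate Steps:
$J{\left(G,V \right)} = \sqrt{G + \sqrt{G^{2} + V^{2}}}$
$-478 + \left(-119 - 72\right) J{\left(L{\left(4 \right)},-8 \right)} = -478 + \left(-119 - 72\right) \sqrt{\left(-4 - 4\right) + \sqrt{\left(-4 - 4\right)^{2} + \left(-8\right)^{2}}} = -478 - 191 \sqrt{\left(-4 - 4\right) + \sqrt{\left(-4 - 4\right)^{2} + 64}} = -478 - 191 \sqrt{-8 + \sqrt{\left(-8\right)^{2} + 64}} = -478 - 191 \sqrt{-8 + \sqrt{64 + 64}} = -478 - 191 \sqrt{-8 + \sqrt{128}} = -478 - 191 \sqrt{-8 + 8 \sqrt{2}}$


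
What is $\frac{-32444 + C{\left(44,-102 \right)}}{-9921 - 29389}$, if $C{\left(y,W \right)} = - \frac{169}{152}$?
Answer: $\frac{4931657}{5975120} \approx 0.82537$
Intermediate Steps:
$C{\left(y,W \right)} = - \frac{169}{152}$ ($C{\left(y,W \right)} = \left(-169\right) \frac{1}{152} = - \frac{169}{152}$)
$\frac{-32444 + C{\left(44,-102 \right)}}{-9921 - 29389} = \frac{-32444 - \frac{169}{152}}{-9921 - 29389} = - \frac{4931657}{152 \left(-39310\right)} = \left(- \frac{4931657}{152}\right) \left(- \frac{1}{39310}\right) = \frac{4931657}{5975120}$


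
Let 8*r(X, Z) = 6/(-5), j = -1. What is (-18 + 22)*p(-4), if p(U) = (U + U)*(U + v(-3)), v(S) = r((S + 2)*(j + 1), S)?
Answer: 664/5 ≈ 132.80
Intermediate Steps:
r(X, Z) = -3/20 (r(X, Z) = (6/(-5))/8 = (6*(-⅕))/8 = (⅛)*(-6/5) = -3/20)
v(S) = -3/20
p(U) = 2*U*(-3/20 + U) (p(U) = (U + U)*(U - 3/20) = (2*U)*(-3/20 + U) = 2*U*(-3/20 + U))
(-18 + 22)*p(-4) = (-18 + 22)*((⅒)*(-4)*(-3 + 20*(-4))) = 4*((⅒)*(-4)*(-3 - 80)) = 4*((⅒)*(-4)*(-83)) = 4*(166/5) = 664/5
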